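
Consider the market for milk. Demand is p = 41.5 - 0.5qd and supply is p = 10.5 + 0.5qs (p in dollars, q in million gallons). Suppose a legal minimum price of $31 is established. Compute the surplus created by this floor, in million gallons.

20

Rearranging demand gives qd = 83 - 2p; rearranging supply gives qs = 2p - 21. Equilibrium: 83 - 2p = 2p - 21, so 104 = 4p and p* = 26, q* = 31.
The floor of 31 is above the equilibrium price 26, so it binds.
At p = 31: qd = 83 - 2·31 = 21 and qs = 2·31 - 21 = 41.
Surplus = qs - qd = 41 - 21 = 20.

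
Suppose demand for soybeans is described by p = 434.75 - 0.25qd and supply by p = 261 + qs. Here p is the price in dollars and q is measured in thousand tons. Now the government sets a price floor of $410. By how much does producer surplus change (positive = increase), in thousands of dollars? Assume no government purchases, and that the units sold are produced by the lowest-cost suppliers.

190

Rearranging demand gives qd = 1739 - 4p; rearranging supply gives qs = p - 261. In a free market, 1739 - 4p = p - 261 gives the equilibrium p* = 400, q* = 139.
The floor of 410 is above the equilibrium price 400, so it binds.
At p = 410: qd = 1739 - 4·410 = 99 and qs = 410 - 261 = 149.
Producer surplus without the control is ½ · (400 - 261) · 139 = 9660.5.
With the floor, 99 units are sold at 410. The supply price at q = 99 is 360, so PS = ½ · [(410 - 261) + (410 - 360)] · 99 = 9850.5.
Change in producer surplus = 9850.5 - 9660.5 = 190.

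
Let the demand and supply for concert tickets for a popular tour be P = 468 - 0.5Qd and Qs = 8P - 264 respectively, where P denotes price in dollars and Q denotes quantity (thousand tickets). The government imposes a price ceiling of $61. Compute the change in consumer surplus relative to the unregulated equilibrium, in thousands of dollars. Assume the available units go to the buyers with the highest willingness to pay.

Rearranging demand gives Qd = 936 - 2P. Without the control the market clears where 936 - 2P = 8P - 264, i.e. P* = 120 and Q* = 696.
The ceiling of 61 is below the equilibrium price 120, so it binds.
At P = 61: Qd = 936 - 2·61 = 814 and Qs = 8·61 - 264 = 224.
Consumer surplus without the control is ½ · (468 - 120) · 696 = 121104.
With the ceiling, 224 units are sold at 61 (assume they go to the highest-value buyers). The demand price at Q = 224 is 356, so CS = ½ · [(468 - 61) + (356 - 61)] · 224 = 78624.
Change in consumer surplus = 78624 - 121104 = -42480.

-42480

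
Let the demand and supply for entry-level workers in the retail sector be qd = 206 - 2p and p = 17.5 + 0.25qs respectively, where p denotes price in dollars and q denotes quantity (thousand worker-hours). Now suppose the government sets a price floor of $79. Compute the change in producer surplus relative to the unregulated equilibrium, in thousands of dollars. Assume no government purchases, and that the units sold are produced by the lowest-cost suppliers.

1039.5

Rearranging supply gives qs = 4p - 70. Setting quantity demanded equal to quantity supplied, 206 - 2p = 4p - 70, gives p* = 46 and q* = 114.
Because the floor (79) lies above the market-clearing price, it is binding.
At p = 79: qd = 206 - 2·79 = 48 and qs = 4·79 - 70 = 246.
Producer surplus without the control is ½ · (46 - 17.5) · 114 = 1624.5.
With the floor, 48 units are sold at 79. The supply price at q = 48 is 29.5, so PS = ½ · [(79 - 17.5) + (79 - 29.5)] · 48 = 2664.
Change in producer surplus = 2664 - 1624.5 = 1039.5.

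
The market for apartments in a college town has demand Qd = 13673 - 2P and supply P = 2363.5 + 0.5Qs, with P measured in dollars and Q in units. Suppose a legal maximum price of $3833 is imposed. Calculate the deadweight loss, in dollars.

1176578

Rearranging supply gives Qs = 2P - 4727. Equilibrium: 13673 - 2P = 2P - 4727, so 18400 = 4P and P* = 4600, Q* = 4473.
The ceiling of 3833 is below the equilibrium price 4600, so it binds.
At P = 3833: Qd = 13673 - 2·3833 = 6007 and Qs = 2·3833 - 4727 = 2939.
Quantity traded falls to 2939. At Q = 2939 the demand price is (13673 - 2939)/2 = 5367 and the supply price is (4727 + 2939)/2 = 3833.
Deadweight loss = ½ · (5367 - 3833) · (4473 - 2939) = ½ · 1534 · 1534 = 1176578.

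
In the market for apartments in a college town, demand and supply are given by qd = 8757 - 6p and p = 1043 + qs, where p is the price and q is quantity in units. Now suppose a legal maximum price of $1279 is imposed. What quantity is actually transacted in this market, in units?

Rearranging supply gives qs = p - 1043. Equilibrium: 8757 - 6p = p - 1043, so 9800 = 7p and p* = 1400, q* = 357.
Because the ceiling (1279) lies below the market-clearing price, it is binding.
At p = 1279: qd = 8757 - 6·1279 = 1083 and qs = 1279 - 1043 = 236.
The quantity actually transacted is the short side, supply: 236.

236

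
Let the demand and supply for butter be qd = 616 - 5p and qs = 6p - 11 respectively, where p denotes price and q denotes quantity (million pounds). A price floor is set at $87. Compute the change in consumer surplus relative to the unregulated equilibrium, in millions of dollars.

Setting quantity demanded equal to quantity supplied, 616 - 5p = 6p - 11, gives p* = 57 and q* = 331.
Because the floor (87) lies above the market-clearing price, it is binding.
At p = 87: qd = 616 - 5·87 = 181 and qs = 6·87 - 11 = 511.
Consumer surplus without the control is ½ · (123.2 - 57) · 331 = 10956.1.
With the floor, consumers buy 181 units at 87, so CS = ½ · (123.2 - 87) · 181 = 3276.1.
Change in consumer surplus = 3276.1 - 10956.1 = -7680.

-7680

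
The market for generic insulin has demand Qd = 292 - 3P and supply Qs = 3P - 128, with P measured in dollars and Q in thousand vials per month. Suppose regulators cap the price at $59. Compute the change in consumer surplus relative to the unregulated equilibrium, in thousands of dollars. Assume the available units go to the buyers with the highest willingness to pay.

In a free market, 292 - 3P = 3P - 128 gives the equilibrium P* = 70, Q* = 82.
The ceiling of 59 is below the equilibrium price 70, so it binds.
At P = 59: Qd = 292 - 3·59 = 115 and Qs = 3·59 - 128 = 49.
Consumer surplus without the control is ½ · (292/3 - 70) · 82 = 3362/3.
With the ceiling, 49 units are sold at 59 (assume they go to the highest-value buyers). The demand price at Q = 49 is 81, so CS = ½ · [(292/3 - 59) + (81 - 59)] · 49 = 8869/6.
Change in consumer surplus = 8869/6 - 3362/3 = 357.5.

357.5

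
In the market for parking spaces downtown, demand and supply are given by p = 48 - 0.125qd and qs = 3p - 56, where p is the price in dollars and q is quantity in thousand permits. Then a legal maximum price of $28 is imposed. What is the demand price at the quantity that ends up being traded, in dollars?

Rearranging demand gives qd = 384 - 8p. Setting quantity demanded equal to quantity supplied, 384 - 8p = 3p - 56, gives p* = 40 and q* = 64.
Because the ceiling (28) lies below the market-clearing price, it is binding.
At p = 28: qd = 384 - 8·28 = 160 and qs = 3·28 - 56 = 28.
Only 28 units reach the market. On the demand curve, the marginal buyer's willingness to pay at q = 28 is (384 - 28)/8 = 44.5.

44.5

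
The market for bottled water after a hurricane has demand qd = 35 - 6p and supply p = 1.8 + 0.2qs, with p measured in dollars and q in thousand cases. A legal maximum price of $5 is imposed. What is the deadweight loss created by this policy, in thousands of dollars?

0

Rearranging supply gives qs = 5p - 9. Setting quantity demanded equal to quantity supplied, 35 - 6p = 5p - 9, gives p* = 4 and q* = 11.
The ceiling of 5 is above the equilibrium price 4, so it is not binding; the market clears at p* = 4, q* = 11.
Since the control does not bind, no trades are prevented and deadweight loss is zero.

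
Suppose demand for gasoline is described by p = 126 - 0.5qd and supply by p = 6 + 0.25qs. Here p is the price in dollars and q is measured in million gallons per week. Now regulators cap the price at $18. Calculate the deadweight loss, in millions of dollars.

4704

Rearranging demand gives qd = 252 - 2p; rearranging supply gives qs = 4p - 24. Without the control the market clears where 252 - 2p = 4p - 24, i.e. p* = 46 and q* = 160.
Because the ceiling (18) lies below the market-clearing price, it is binding.
At p = 18: qd = 252 - 2·18 = 216 and qs = 4·18 - 24 = 48.
Quantity traded falls to 48. At q = 48 the demand price is (252 - 48)/2 = 102 and the supply price is (24 + 48)/4 = 18.
Deadweight loss = ½ · (102 - 18) · (160 - 48) = ½ · 84 · 112 = 4704.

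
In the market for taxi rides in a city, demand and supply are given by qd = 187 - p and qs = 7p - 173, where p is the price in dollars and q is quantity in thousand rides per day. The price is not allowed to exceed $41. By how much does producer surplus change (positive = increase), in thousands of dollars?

-512

Without the control the market clears where 187 - p = 7p - 173, i.e. p* = 45 and q* = 142.
Since 41 < 45, the ceiling is binding.
At p = 41: qd = 187 - 41 = 146 and qs = 7·41 - 173 = 114.
Producer surplus without the control is ½ · (45 - 173/7) · 142 = 10082/7.
With the ceiling, producers sell 114 units at 41, so PS = ½ · (41 - 173/7) · 114 = 6498/7.
Change in producer surplus = 6498/7 - 10082/7 = -512.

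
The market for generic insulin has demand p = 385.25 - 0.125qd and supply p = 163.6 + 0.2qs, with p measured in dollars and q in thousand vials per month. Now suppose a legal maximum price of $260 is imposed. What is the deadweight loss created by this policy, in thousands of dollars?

6500

Rearranging demand gives qd = 3082 - 8p; rearranging supply gives qs = 5p - 818. In a free market, 3082 - 8p = 5p - 818 gives the equilibrium p* = 300, q* = 682.
The ceiling of 260 is below the equilibrium price 300, so it binds.
At p = 260: qd = 3082 - 8·260 = 1002 and qs = 5·260 - 818 = 482.
Quantity traded falls to 482. At q = 482 the demand price is (3082 - 482)/8 = 325 and the supply price is (818 + 482)/5 = 260.
Deadweight loss = ½ · (325 - 260) · (682 - 482) = ½ · 65 · 200 = 6500.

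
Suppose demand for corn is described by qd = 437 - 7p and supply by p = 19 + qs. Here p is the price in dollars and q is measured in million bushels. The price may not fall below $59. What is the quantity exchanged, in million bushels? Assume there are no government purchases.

24

Rearranging supply gives qs = p - 19. Without the control the market clears where 437 - 7p = p - 19, i.e. p* = 57 and q* = 38.
The floor of 59 is above the equilibrium price 57, so it binds.
At p = 59: qd = 437 - 7·59 = 24 and qs = 59 - 19 = 40.
The quantity actually transacted is the short side, demand: 24.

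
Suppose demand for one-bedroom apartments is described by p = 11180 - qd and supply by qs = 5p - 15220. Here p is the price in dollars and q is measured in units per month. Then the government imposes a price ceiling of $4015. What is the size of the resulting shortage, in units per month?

2310

Rearranging demand gives qd = 11180 - p. Without the control the market clears where 11180 - p = 5p - 15220, i.e. p* = 4400 and q* = 6780.
The ceiling of 4015 is below the equilibrium price 4400, so it binds.
At p = 4015: qd = 11180 - 4015 = 7165 and qs = 5·4015 - 15220 = 4855.
Shortage = qd - qs = 7165 - 4855 = 2310.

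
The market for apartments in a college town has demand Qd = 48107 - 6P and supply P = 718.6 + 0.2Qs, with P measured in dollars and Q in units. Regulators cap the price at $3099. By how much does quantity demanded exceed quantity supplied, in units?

Rearranging supply gives Qs = 5P - 3593. Setting quantity demanded equal to quantity supplied, 48107 - 6P = 5P - 3593, gives P* = 4700 and Q* = 19907.
Since 3099 < 4700, the ceiling is binding.
At P = 3099: Qd = 48107 - 6·3099 = 29513 and Qs = 5·3099 - 3593 = 11902.
Shortage = Qd - Qs = 29513 - 11902 = 17611.

17611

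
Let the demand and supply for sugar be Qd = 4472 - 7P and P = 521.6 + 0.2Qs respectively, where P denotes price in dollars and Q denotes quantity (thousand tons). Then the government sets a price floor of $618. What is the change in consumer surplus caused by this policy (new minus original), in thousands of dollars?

Rearranging supply gives Qs = 5P - 2608. In a free market, 4472 - 7P = 5P - 2608 gives the equilibrium P* = 590, Q* = 342.
Because the floor (618) lies above the market-clearing price, it is binding.
At P = 618: Qd = 4472 - 7·618 = 146 and Qs = 5·618 - 2608 = 482.
Consumer surplus without the control is ½ · (4472/7 - 590) · 342 = 58482/7.
With the floor, consumers buy 146 units at 618, so CS = ½ · (4472/7 - 618) · 146 = 10658/7.
Change in consumer surplus = 10658/7 - 58482/7 = -6832.

-6832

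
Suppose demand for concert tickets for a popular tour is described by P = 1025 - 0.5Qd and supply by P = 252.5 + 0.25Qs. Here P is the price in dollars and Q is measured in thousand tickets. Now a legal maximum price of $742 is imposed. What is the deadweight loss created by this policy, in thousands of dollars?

Rearranging demand gives Qd = 2050 - 2P; rearranging supply gives Qs = 4P - 1010. Equilibrium: 2050 - 2P = 4P - 1010, so 3060 = 6P and P* = 510, Q* = 1030.
The ceiling of 742 is above the equilibrium price 510, so it is not binding; the market clears at P* = 510, Q* = 1030.
Since the control does not bind, no trades are prevented and deadweight loss is zero.

0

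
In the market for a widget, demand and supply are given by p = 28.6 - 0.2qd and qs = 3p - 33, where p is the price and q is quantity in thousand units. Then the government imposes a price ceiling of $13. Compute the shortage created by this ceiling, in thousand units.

Rearranging demand gives qd = 143 - 5p. In a free market, 143 - 5p = 3p - 33 gives the equilibrium p* = 22, q* = 33.
Because the ceiling (13) lies below the market-clearing price, it is binding.
At p = 13: qd = 143 - 5·13 = 78 and qs = 3·13 - 33 = 6.
Shortage = qd - qs = 78 - 6 = 72.

72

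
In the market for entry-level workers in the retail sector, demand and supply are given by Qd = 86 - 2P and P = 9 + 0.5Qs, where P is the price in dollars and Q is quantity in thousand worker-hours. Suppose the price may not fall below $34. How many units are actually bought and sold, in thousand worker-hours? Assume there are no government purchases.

18

Rearranging supply gives Qs = 2P - 18. Setting quantity demanded equal to quantity supplied, 86 - 2P = 2P - 18, gives P* = 26 and Q* = 34.
Because the floor (34) lies above the market-clearing price, it is binding.
At P = 34: Qd = 86 - 2·34 = 18 and Qs = 2·34 - 18 = 50.
The quantity actually transacted is the short side, demand: 18.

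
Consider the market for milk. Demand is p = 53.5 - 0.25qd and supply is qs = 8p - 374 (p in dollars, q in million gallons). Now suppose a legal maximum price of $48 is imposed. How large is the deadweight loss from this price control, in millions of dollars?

12

Rearranging demand gives qd = 214 - 4p. In a free market, 214 - 4p = 8p - 374 gives the equilibrium p* = 49, q* = 18.
Because the ceiling (48) lies below the market-clearing price, it is binding.
At p = 48: qd = 214 - 4·48 = 22 and qs = 8·48 - 374 = 10.
Quantity traded falls to 10. At q = 10 the demand price is (214 - 10)/4 = 51 and the supply price is (374 + 10)/8 = 48.
Deadweight loss = ½ · (51 - 48) · (18 - 10) = ½ · 3 · 8 = 12.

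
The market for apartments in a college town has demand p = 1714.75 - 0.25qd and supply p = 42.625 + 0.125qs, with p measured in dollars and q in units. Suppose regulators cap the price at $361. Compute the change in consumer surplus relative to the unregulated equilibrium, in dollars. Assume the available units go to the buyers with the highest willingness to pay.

Rearranging demand gives qd = 6859 - 4p; rearranging supply gives qs = 8p - 341. Setting quantity demanded equal to quantity supplied, 6859 - 4p = 8p - 341, gives p* = 600 and q* = 4459.
Since 361 < 600, the ceiling is binding.
At p = 361: qd = 6859 - 4·361 = 5415 and qs = 8·361 - 341 = 2547.
Consumer surplus without the control is ½ · (1714.75 - 600) · 4459 = 2485335.125.
With the ceiling, 2547 units are sold at 361 (assume they go to the highest-value buyers). The demand price at q = 2547 is 1078, so CS = ½ · [(1714.75 - 361) + (1078 - 361)] · 2547 = 2637100.125.
Change in consumer surplus = 2637100.125 - 2485335.125 = 151765.

151765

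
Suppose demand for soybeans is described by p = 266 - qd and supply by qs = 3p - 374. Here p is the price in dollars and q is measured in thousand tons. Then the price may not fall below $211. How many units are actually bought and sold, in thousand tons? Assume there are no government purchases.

55

Rearranging demand gives qd = 266 - p. Setting quantity demanded equal to quantity supplied, 266 - p = 3p - 374, gives p* = 160 and q* = 106.
The floor of 211 is above the equilibrium price 160, so it binds.
At p = 211: qd = 266 - 211 = 55 and qs = 3·211 - 374 = 259.
The quantity actually transacted is the short side, demand: 55.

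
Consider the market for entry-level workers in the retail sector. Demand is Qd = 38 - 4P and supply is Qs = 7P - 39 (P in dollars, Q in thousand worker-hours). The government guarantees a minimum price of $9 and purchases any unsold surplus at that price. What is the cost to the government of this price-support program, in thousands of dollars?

198

In a free market, 38 - 4P = 7P - 39 gives the equilibrium P* = 7, Q* = 10.
Because the floor (9) lies above the market-clearing price, it is binding.
At P = 9: Qd = 38 - 4·9 = 2 and Qs = 7·9 - 39 = 24.
Surplus = Qs - Qd = 22.
Government expenditure = surplus × support price = 22 × 9 = 198.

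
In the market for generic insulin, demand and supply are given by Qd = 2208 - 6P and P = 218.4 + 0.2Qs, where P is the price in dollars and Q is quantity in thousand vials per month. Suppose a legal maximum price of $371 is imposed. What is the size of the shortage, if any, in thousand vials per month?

Rearranging supply gives Qs = 5P - 1092. In a free market, 2208 - 6P = 5P - 1092 gives the equilibrium P* = 300, Q* = 408.
Since 371 is above P* = 300, the ceiling does not bind and the free-market outcome prevails.
Since the control does not bind, there is no shortage.

0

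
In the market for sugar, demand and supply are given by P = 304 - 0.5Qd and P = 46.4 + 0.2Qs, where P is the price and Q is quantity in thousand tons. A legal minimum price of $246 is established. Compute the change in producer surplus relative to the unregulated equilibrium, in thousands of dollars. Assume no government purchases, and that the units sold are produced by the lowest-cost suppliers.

Rearranging demand gives Qd = 608 - 2P; rearranging supply gives Qs = 5P - 232. Without the control the market clears where 608 - 2P = 5P - 232, i.e. P* = 120 and Q* = 368.
The floor of 246 is above the equilibrium price 120, so it binds.
At P = 246: Qd = 608 - 2·246 = 116 and Qs = 5·246 - 232 = 998.
Producer surplus without the control is ½ · (120 - 46.4) · 368 = 13542.4.
With the floor, 116 units are sold at 246. The supply price at Q = 116 is 69.6, so PS = ½ · [(246 - 46.4) + (246 - 69.6)] · 116 = 21808.
Change in producer surplus = 21808 - 13542.4 = 8265.6.

8265.6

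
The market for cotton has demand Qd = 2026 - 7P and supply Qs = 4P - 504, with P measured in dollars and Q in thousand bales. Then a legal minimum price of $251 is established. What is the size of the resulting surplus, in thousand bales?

231

In a free market, 2026 - 7P = 4P - 504 gives the equilibrium P* = 230, Q* = 416.
Since 251 > 230, the floor is binding.
At P = 251: Qd = 2026 - 7·251 = 269 and Qs = 4·251 - 504 = 500.
Surplus = Qs - Qd = 500 - 269 = 231.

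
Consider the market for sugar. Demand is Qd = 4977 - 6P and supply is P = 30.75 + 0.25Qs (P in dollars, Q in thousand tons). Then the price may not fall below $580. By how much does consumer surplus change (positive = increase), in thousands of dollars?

Rearranging supply gives Qs = 4P - 123. Without the control the market clears where 4977 - 6P = 4P - 123, i.e. P* = 510 and Q* = 1917.
Since 580 > 510, the floor is binding.
At P = 580: Qd = 4977 - 6·580 = 1497 and Qs = 4·580 - 123 = 2197.
Consumer surplus without the control is ½ · (829.5 - 510) · 1917 = 306240.75.
With the floor, consumers buy 1497 units at 580, so CS = ½ · (829.5 - 580) · 1497 = 186750.75.
Change in consumer surplus = 186750.75 - 306240.75 = -119490.

-119490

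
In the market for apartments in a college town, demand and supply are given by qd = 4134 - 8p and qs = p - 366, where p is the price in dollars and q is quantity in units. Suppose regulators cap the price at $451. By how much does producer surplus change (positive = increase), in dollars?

Without the control the market clears where 4134 - 8p = p - 366, i.e. p* = 500 and q* = 134.
The ceiling of 451 is below the equilibrium price 500, so it binds.
At p = 451: qd = 4134 - 8·451 = 526 and qs = 451 - 366 = 85.
Producer surplus without the control is ½ · (500 - 366) · 134 = 8978.
With the ceiling, producers sell 85 units at 451, so PS = ½ · (451 - 366) · 85 = 3612.5.
Change in producer surplus = 3612.5 - 8978 = -5365.5.

-5365.5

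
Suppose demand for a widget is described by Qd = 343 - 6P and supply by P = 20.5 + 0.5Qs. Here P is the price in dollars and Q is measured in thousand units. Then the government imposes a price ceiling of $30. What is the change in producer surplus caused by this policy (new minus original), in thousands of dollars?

Rearranging supply gives Qs = 2P - 41. In a free market, 343 - 6P = 2P - 41 gives the equilibrium P* = 48, Q* = 55.
Since 30 < 48, the ceiling is binding.
At P = 30: Qd = 343 - 6·30 = 163 and Qs = 2·30 - 41 = 19.
Producer surplus without the control is ½ · (48 - 20.5) · 55 = 756.25.
With the ceiling, producers sell 19 units at 30, so PS = ½ · (30 - 20.5) · 19 = 90.25.
Change in producer surplus = 90.25 - 756.25 = -666.

-666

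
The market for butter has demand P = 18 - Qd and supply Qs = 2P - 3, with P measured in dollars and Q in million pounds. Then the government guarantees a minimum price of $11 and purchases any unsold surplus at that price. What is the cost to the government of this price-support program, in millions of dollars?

132

Rearranging demand gives Qd = 18 - P. Without the control the market clears where 18 - P = 2P - 3, i.e. P* = 7 and Q* = 11.
Because the floor (11) lies above the market-clearing price, it is binding.
At P = 11: Qd = 18 - 11 = 7 and Qs = 2·11 - 3 = 19.
Surplus = Qs - Qd = 12.
Government expenditure = surplus × support price = 12 × 11 = 132.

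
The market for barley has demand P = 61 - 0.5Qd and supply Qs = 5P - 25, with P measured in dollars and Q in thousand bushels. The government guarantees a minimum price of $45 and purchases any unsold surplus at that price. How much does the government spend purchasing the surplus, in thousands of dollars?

Rearranging demand gives Qd = 122 - 2P. Setting quantity demanded equal to quantity supplied, 122 - 2P = 5P - 25, gives P* = 21 and Q* = 80.
Because the floor (45) lies above the market-clearing price, it is binding.
At P = 45: Qd = 122 - 2·45 = 32 and Qs = 5·45 - 25 = 200.
Surplus = Qs - Qd = 168.
Government expenditure = surplus × support price = 168 × 45 = 7560.

7560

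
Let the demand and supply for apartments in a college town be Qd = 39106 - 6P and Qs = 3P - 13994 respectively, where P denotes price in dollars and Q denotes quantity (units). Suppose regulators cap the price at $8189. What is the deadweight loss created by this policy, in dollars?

0

Setting quantity demanded equal to quantity supplied, 39106 - 6P = 3P - 13994, gives P* = 5900 and Q* = 3706.
The ceiling of 8189 is above the equilibrium price 5900, so it is not binding; the market clears at P* = 5900, Q* = 3706.
Since the control does not bind, no trades are prevented and deadweight loss is zero.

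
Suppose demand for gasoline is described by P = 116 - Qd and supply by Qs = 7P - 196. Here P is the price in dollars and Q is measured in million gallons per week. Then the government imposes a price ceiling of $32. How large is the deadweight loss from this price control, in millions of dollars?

1372

Rearranging demand gives Qd = 116 - P. Setting quantity demanded equal to quantity supplied, 116 - P = 7P - 196, gives P* = 39 and Q* = 77.
Since 32 < 39, the ceiling is binding.
At P = 32: Qd = 116 - 32 = 84 and Qs = 7·32 - 196 = 28.
Quantity traded falls to 28. At Q = 28 the demand price is 116 - 28 = 88 and the supply price is (196 + 28)/7 = 32.
Deadweight loss = ½ · (88 - 32) · (77 - 28) = ½ · 56 · 49 = 1372.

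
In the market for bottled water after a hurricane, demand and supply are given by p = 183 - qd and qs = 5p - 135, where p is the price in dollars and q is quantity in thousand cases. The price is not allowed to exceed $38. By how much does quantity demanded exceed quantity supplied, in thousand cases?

Rearranging demand gives qd = 183 - p. Equilibrium: 183 - p = 5p - 135, so 318 = 6p and p* = 53, q* = 130.
Since 38 < 53, the ceiling is binding.
At p = 38: qd = 183 - 38 = 145 and qs = 5·38 - 135 = 55.
Shortage = qd - qs = 145 - 55 = 90.

90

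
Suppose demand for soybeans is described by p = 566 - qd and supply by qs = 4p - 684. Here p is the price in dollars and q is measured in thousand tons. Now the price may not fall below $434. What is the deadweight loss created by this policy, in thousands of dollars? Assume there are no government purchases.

Rearranging demand gives qd = 566 - p. Setting quantity demanded equal to quantity supplied, 566 - p = 4p - 684, gives p* = 250 and q* = 316.
The floor of 434 is above the equilibrium price 250, so it binds.
At p = 434: qd = 566 - 434 = 132 and qs = 4·434 - 684 = 1052.
Quantity traded falls to 132. At q = 132 the demand price is 566 - 132 = 434 and the supply price is (684 + 132)/4 = 204.
Deadweight loss = ½ · (434 - 204) · (316 - 132) = ½ · 230 · 184 = 21160.

21160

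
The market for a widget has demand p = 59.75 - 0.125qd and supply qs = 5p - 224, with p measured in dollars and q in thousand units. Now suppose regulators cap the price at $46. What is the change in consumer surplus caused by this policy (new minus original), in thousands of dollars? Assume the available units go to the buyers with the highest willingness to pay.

Rearranging demand gives qd = 478 - 8p. In a free market, 478 - 8p = 5p - 224 gives the equilibrium p* = 54, q* = 46.
The ceiling of 46 is below the equilibrium price 54, so it binds.
At p = 46: qd = 478 - 8·46 = 110 and qs = 5·46 - 224 = 6.
Consumer surplus without the control is ½ · (59.75 - 54) · 46 = 132.25.
With the ceiling, 6 units are sold at 46 (assume they go to the highest-value buyers). The demand price at q = 6 is 59, so CS = ½ · [(59.75 - 46) + (59 - 46)] · 6 = 80.25.
Change in consumer surplus = 80.25 - 132.25 = -52.

-52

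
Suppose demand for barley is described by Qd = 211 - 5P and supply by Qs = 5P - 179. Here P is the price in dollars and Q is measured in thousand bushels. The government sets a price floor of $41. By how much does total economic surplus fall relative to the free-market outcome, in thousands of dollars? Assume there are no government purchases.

Equilibrium: 211 - 5P = 5P - 179, so 390 = 10P and P* = 39, Q* = 16.
Because the floor (41) lies above the market-clearing price, it is binding.
At P = 41: Qd = 211 - 5·41 = 6 and Qs = 5·41 - 179 = 26.
Quantity traded falls to 6. At Q = 6 the demand price is (211 - 6)/5 = 41 and the supply price is (179 + 6)/5 = 37.
Deadweight loss = ½ · (41 - 37) · (16 - 6) = ½ · 4 · 10 = 20.

20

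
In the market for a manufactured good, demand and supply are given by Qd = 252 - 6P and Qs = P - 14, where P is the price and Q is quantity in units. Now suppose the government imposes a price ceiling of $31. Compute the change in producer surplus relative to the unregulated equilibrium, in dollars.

Equilibrium: 252 - 6P = P - 14, so 266 = 7P and P* = 38, Q* = 24.
The ceiling of 31 is below the equilibrium price 38, so it binds.
At P = 31: Qd = 252 - 6·31 = 66 and Qs = 31 - 14 = 17.
Producer surplus without the control is ½ · (38 - 14) · 24 = 288.
With the ceiling, producers sell 17 units at 31, so PS = ½ · (31 - 14) · 17 = 144.5.
Change in producer surplus = 144.5 - 288 = -143.5.

-143.5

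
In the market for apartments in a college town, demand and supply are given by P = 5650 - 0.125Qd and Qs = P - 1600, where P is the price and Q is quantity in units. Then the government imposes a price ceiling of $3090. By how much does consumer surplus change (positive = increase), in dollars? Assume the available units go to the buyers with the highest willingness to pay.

Rearranging demand gives Qd = 45200 - 8P. Equilibrium: 45200 - 8P = P - 1600, so 46800 = 9P and P* = 5200, Q* = 3600.
The ceiling of 3090 is below the equilibrium price 5200, so it binds.
At P = 3090: Qd = 45200 - 8·3090 = 20480 and Qs = 3090 - 1600 = 1490.
Consumer surplus without the control is ½ · (5650 - 5200) · 3600 = 810000.
With the ceiling, 1490 units are sold at 3090 (assume they go to the highest-value buyers). The demand price at Q = 1490 is 5463.75, so CS = ½ · [(5650 - 3090) + (5463.75 - 3090)] · 1490 = 3675643.75.
Change in consumer surplus = 3675643.75 - 810000 = 2865643.75.

2865643.75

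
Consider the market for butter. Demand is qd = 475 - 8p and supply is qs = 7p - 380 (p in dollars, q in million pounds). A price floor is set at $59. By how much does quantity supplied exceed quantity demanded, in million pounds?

30

Equilibrium: 475 - 8p = 7p - 380, so 855 = 15p and p* = 57, q* = 19.
Since 59 > 57, the floor is binding.
At p = 59: qd = 475 - 8·59 = 3 and qs = 7·59 - 380 = 33.
Surplus = qs - qd = 33 - 3 = 30.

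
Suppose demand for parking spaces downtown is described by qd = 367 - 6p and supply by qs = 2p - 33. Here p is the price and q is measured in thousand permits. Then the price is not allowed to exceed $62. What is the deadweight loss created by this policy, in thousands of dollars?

0

Setting quantity demanded equal to quantity supplied, 367 - 6p = 2p - 33, gives p* = 50 and q* = 67.
Since 62 is above p* = 50, the ceiling does not bind and the free-market outcome prevails.
Since the control does not bind, no trades are prevented and deadweight loss is zero.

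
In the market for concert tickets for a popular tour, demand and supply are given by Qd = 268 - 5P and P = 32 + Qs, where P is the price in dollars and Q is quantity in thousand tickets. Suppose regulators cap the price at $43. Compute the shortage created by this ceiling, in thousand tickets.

Rearranging supply gives Qs = P - 32. Setting quantity demanded equal to quantity supplied, 268 - 5P = P - 32, gives P* = 50 and Q* = 18.
The ceiling of 43 is below the equilibrium price 50, so it binds.
At P = 43: Qd = 268 - 5·43 = 53 and Qs = 43 - 32 = 11.
Shortage = Qd - Qs = 53 - 11 = 42.

42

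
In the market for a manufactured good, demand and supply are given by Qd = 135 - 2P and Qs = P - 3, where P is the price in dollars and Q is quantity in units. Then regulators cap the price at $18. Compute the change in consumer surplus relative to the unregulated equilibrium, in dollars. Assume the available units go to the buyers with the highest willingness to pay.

224

In a free market, 135 - 2P = P - 3 gives the equilibrium P* = 46, Q* = 43.
Because the ceiling (18) lies below the market-clearing price, it is binding.
At P = 18: Qd = 135 - 2·18 = 99 and Qs = 18 - 3 = 15.
Consumer surplus without the control is ½ · (67.5 - 46) · 43 = 462.25.
With the ceiling, 15 units are sold at 18 (assume they go to the highest-value buyers). The demand price at Q = 15 is 60, so CS = ½ · [(67.5 - 18) + (60 - 18)] · 15 = 686.25.
Change in consumer surplus = 686.25 - 462.25 = 224.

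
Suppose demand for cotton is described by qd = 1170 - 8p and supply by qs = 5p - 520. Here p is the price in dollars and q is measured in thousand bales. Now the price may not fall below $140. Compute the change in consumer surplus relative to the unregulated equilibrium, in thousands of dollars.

In a free market, 1170 - 8p = 5p - 520 gives the equilibrium p* = 130, q* = 130.
The floor of 140 is above the equilibrium price 130, so it binds.
At p = 140: qd = 1170 - 8·140 = 50 and qs = 5·140 - 520 = 180.
Consumer surplus without the control is ½ · (146.25 - 130) · 130 = 1056.25.
With the floor, consumers buy 50 units at 140, so CS = ½ · (146.25 - 140) · 50 = 156.25.
Change in consumer surplus = 156.25 - 1056.25 = -900.

-900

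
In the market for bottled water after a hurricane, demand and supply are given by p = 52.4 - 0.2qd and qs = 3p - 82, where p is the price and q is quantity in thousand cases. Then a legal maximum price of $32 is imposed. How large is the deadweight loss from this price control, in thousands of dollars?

Rearranging demand gives qd = 262 - 5p. Equilibrium: 262 - 5p = 3p - 82, so 344 = 8p and p* = 43, q* = 47.
The ceiling of 32 is below the equilibrium price 43, so it binds.
At p = 32: qd = 262 - 5·32 = 102 and qs = 3·32 - 82 = 14.
Quantity traded falls to 14. At q = 14 the demand price is (262 - 14)/5 = 49.6 and the supply price is (82 + 14)/3 = 32.
Deadweight loss = ½ · (49.6 - 32) · (47 - 14) = ½ · 17.6 · 33 = 290.4.

290.4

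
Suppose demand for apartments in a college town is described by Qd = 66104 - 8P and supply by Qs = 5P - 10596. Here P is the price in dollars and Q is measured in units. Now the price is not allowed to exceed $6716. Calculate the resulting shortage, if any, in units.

Equilibrium: 66104 - 8P = 5P - 10596, so 76700 = 13P and P* = 5900, Q* = 18904.
Since 6716 is above P* = 5900, the ceiling does not bind and the free-market outcome prevails.
Since the control does not bind, there is no shortage.

0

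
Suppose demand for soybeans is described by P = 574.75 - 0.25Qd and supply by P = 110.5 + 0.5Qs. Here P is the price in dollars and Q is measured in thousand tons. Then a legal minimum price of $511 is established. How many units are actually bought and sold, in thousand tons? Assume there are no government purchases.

Rearranging demand gives Qd = 2299 - 4P; rearranging supply gives Qs = 2P - 221. Equilibrium: 2299 - 4P = 2P - 221, so 2520 = 6P and P* = 420, Q* = 619.
Because the floor (511) lies above the market-clearing price, it is binding.
At P = 511: Qd = 2299 - 4·511 = 255 and Qs = 2·511 - 221 = 801.
The quantity actually transacted is the short side, demand: 255.

255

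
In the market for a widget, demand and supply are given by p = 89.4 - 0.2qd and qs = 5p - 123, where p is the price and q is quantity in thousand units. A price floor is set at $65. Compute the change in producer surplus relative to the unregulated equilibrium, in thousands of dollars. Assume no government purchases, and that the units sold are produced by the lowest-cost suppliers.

Rearranging demand gives qd = 447 - 5p. Equilibrium: 447 - 5p = 5p - 123, so 570 = 10p and p* = 57, q* = 162.
Because the floor (65) lies above the market-clearing price, it is binding.
At p = 65: qd = 447 - 5·65 = 122 and qs = 5·65 - 123 = 202.
Producer surplus without the control is ½ · (57 - 24.6) · 162 = 2624.4.
With the floor, 122 units are sold at 65. The supply price at q = 122 is 49, so PS = ½ · [(65 - 24.6) + (65 - 49)] · 122 = 3440.4.
Change in producer surplus = 3440.4 - 2624.4 = 816.

816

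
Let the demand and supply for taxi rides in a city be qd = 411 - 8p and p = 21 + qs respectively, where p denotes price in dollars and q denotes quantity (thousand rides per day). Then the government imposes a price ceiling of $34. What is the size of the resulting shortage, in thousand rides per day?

Rearranging supply gives qs = p - 21. Without the control the market clears where 411 - 8p = p - 21, i.e. p* = 48 and q* = 27.
The ceiling of 34 is below the equilibrium price 48, so it binds.
At p = 34: qd = 411 - 8·34 = 139 and qs = 34 - 21 = 13.
Shortage = qd - qs = 139 - 13 = 126.

126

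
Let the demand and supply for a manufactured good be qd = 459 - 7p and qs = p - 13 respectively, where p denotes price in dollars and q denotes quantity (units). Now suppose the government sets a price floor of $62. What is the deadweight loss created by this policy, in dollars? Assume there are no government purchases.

252

In a free market, 459 - 7p = p - 13 gives the equilibrium p* = 59, q* = 46.
Since 62 > 59, the floor is binding.
At p = 62: qd = 459 - 7·62 = 25 and qs = 62 - 13 = 49.
Quantity traded falls to 25. At q = 25 the demand price is (459 - 25)/7 = 62 and the supply price is 13 + 25 = 38.
Deadweight loss = ½ · (62 - 38) · (46 - 25) = ½ · 24 · 21 = 252.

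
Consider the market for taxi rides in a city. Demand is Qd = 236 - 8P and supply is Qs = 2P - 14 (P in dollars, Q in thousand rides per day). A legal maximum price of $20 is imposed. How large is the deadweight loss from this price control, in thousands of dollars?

In a free market, 236 - 8P = 2P - 14 gives the equilibrium P* = 25, Q* = 36.
The ceiling of 20 is below the equilibrium price 25, so it binds.
At P = 20: Qd = 236 - 8·20 = 76 and Qs = 2·20 - 14 = 26.
Quantity traded falls to 26. At Q = 26 the demand price is (236 - 26)/8 = 26.25 and the supply price is (14 + 26)/2 = 20.
Deadweight loss = ½ · (26.25 - 20) · (36 - 26) = ½ · 6.25 · 10 = 31.25.

31.25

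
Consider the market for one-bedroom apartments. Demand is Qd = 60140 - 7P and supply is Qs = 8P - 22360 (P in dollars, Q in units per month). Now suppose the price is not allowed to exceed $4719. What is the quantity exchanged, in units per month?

15392

Equilibrium: 60140 - 7P = 8P - 22360, so 82500 = 15P and P* = 5500, Q* = 21640.
The ceiling of 4719 is below the equilibrium price 5500, so it binds.
At P = 4719: Qd = 60140 - 7·4719 = 27107 and Qs = 8·4719 - 22360 = 15392.
The quantity actually transacted is the short side, supply: 15392.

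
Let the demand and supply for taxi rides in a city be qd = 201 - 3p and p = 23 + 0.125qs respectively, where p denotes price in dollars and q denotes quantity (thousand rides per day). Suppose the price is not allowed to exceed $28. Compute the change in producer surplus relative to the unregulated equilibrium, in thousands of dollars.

-476

Rearranging supply gives qs = 8p - 184. Without the control the market clears where 201 - 3p = 8p - 184, i.e. p* = 35 and q* = 96.
The ceiling of 28 is below the equilibrium price 35, so it binds.
At p = 28: qd = 201 - 3·28 = 117 and qs = 8·28 - 184 = 40.
Producer surplus without the control is ½ · (35 - 23) · 96 = 576.
With the ceiling, producers sell 40 units at 28, so PS = ½ · (28 - 23) · 40 = 100.
Change in producer surplus = 100 - 576 = -476.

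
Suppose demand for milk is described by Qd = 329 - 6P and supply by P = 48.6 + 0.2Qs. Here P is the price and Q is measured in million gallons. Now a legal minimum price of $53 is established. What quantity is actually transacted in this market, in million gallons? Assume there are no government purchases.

11

Rearranging supply gives Qs = 5P - 243. In a free market, 329 - 6P = 5P - 243 gives the equilibrium P* = 52, Q* = 17.
Because the floor (53) lies above the market-clearing price, it is binding.
At P = 53: Qd = 329 - 6·53 = 11 and Qs = 5·53 - 243 = 22.
The quantity actually transacted is the short side, demand: 11.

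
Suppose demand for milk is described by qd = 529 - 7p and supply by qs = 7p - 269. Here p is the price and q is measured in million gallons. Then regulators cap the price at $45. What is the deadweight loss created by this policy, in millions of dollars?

Equilibrium: 529 - 7p = 7p - 269, so 798 = 14p and p* = 57, q* = 130.
The ceiling of 45 is below the equilibrium price 57, so it binds.
At p = 45: qd = 529 - 7·45 = 214 and qs = 7·45 - 269 = 46.
Quantity traded falls to 46. At q = 46 the demand price is (529 - 46)/7 = 69 and the supply price is (269 + 46)/7 = 45.
Deadweight loss = ½ · (69 - 45) · (130 - 46) = ½ · 24 · 84 = 1008.

1008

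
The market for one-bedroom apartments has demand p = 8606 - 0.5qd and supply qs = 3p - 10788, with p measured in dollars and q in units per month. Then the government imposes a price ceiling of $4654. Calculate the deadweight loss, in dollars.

3355935

Rearranging demand gives qd = 17212 - 2p. Equilibrium: 17212 - 2p = 3p - 10788, so 28000 = 5p and p* = 5600, q* = 6012.
Since 4654 < 5600, the ceiling is binding.
At p = 4654: qd = 17212 - 2·4654 = 7904 and qs = 3·4654 - 10788 = 3174.
Quantity traded falls to 3174. At q = 3174 the demand price is (17212 - 3174)/2 = 7019 and the supply price is (10788 + 3174)/3 = 4654.
Deadweight loss = ½ · (7019 - 4654) · (6012 - 3174) = ½ · 2365 · 2838 = 3355935.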